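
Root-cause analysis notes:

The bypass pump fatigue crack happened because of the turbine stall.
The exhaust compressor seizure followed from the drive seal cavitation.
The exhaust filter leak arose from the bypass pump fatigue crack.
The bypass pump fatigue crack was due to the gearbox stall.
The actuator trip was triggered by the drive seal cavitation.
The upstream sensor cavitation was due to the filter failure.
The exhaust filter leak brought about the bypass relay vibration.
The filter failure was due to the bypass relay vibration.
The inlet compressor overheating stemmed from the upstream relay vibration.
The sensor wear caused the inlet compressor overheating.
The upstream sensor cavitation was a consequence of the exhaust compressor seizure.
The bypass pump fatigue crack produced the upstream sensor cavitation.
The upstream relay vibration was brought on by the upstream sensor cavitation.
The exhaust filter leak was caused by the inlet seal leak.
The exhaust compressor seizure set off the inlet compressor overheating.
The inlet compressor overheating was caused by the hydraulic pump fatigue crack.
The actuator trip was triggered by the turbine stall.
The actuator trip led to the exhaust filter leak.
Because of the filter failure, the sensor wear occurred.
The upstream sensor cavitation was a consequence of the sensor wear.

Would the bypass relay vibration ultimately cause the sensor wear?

There is a causal chain: the bypass relay vibration → the filter failure → the sensor wear.

Yes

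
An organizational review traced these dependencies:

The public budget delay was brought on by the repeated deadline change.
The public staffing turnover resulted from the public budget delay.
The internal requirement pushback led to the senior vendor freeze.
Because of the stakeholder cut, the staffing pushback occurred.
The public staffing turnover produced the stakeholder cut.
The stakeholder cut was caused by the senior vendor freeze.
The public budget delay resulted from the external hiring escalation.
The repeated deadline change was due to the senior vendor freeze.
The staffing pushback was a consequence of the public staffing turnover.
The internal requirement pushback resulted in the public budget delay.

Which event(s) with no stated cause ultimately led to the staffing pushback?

the external hiring escalation, the internal requirement pushback

Tracing upstream from the staffing pushback: the staffing pushback ← the public staffing turnover ← the public budget delay ← the internal requirement pushback.
A separate upstream branch: the staffing pushback ← the public staffing turnover ← the public budget delay ← the external hiring escalation.
Each of those chain origins has no stated cause.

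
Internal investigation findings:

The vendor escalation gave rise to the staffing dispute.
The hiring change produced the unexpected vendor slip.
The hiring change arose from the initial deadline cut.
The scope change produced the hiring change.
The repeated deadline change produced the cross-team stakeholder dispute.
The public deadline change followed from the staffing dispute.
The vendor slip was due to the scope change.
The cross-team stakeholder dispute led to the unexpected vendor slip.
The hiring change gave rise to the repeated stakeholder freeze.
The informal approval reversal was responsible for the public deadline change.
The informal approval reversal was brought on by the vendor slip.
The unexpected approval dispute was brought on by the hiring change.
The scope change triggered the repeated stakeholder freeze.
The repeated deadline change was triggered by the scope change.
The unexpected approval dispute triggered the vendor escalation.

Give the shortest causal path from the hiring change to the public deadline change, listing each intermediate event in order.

the hiring change → the unexpected approval dispute
the unexpected approval dispute → the vendor escalation
the vendor escalation → the staffing dispute
the staffing dispute → the public deadline change
Length: 4 steps.

the hiring change → the unexpected approval dispute → the vendor escalation → the staffing dispute → the public deadline change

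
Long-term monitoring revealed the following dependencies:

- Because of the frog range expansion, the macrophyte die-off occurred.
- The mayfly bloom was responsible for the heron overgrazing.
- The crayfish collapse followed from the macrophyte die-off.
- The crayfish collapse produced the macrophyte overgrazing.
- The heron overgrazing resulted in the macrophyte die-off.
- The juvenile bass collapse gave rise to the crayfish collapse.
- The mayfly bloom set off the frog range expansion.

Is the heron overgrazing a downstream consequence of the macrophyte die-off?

No

The macrophyte die-off leads to the crayfish collapse, the macrophyte overgrazing; the heron overgrazing is not among them.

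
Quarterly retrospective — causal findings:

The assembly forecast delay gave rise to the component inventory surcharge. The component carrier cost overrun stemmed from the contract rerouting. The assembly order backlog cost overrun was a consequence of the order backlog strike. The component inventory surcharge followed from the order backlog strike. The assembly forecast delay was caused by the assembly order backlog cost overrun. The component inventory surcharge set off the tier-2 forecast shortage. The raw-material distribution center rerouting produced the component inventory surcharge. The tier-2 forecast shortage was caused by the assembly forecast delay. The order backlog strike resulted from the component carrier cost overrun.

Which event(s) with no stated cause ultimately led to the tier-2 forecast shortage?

Tracing upstream from the tier-2 forecast shortage: the tier-2 forecast shortage ← the component inventory surcharge ← the order backlog strike ← the component carrier cost overrun ← the contract rerouting.
A separate upstream branch: the tier-2 forecast shortage ← the component inventory surcharge ← the raw-material distribution center rerouting.
Each of those chain origins has no stated cause.

the contract rerouting, the raw-material distribution center rerouting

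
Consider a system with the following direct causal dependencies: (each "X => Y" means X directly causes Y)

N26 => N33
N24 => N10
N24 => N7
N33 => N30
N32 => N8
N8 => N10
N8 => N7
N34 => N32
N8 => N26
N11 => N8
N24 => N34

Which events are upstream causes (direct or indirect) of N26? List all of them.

N11, N24, N32, N34, N8

Immediate cause of N26: N8.
Further upstream: N24, N34, N32, N11.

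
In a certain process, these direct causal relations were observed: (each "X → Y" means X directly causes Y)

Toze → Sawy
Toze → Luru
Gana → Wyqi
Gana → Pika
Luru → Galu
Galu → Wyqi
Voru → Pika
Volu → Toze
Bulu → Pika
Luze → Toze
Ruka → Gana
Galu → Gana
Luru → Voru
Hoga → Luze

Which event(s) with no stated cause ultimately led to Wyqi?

Hoga, Ruka, Volu

Tracing upstream from Wyqi: Wyqi ← Galu ← Luru ← Toze ← Luze ← Hoga.
A separate upstream branch: Wyqi ← Galu ← Luru ← Toze ← Volu.
A separate upstream branch: Wyqi ← Gana ← Ruka.
Each of those chain origins has no stated cause.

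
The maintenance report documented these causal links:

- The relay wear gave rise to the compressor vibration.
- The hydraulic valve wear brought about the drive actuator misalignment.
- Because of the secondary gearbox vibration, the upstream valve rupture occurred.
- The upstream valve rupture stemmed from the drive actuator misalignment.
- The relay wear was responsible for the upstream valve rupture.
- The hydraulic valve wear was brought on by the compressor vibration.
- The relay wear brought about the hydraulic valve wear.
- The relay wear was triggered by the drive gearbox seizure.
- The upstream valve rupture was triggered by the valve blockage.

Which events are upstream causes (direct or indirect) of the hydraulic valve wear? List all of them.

Immediate causes of the hydraulic valve wear: the relay wear, the compressor vibration.
Further upstream: the drive gearbox seizure.

the compressor vibration, the drive gearbox seizure, the relay wear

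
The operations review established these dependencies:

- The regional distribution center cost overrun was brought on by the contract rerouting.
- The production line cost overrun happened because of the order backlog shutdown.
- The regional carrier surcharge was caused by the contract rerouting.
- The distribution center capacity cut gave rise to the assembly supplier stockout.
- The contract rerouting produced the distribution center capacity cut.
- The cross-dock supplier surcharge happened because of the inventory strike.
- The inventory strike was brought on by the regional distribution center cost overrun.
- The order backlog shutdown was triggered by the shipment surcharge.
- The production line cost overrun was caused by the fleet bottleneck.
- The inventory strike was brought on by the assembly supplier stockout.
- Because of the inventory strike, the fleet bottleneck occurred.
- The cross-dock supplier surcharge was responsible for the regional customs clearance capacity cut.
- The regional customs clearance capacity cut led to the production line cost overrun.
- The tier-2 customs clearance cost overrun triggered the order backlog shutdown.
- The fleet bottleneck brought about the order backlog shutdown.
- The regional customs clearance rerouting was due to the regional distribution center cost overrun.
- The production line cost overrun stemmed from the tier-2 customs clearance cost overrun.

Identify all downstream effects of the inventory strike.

the cross-dock supplier surcharge, the fleet bottleneck, the order backlog shutdown, the production line cost overrun, the regional customs clearance capacity cut

Direct effects: the cross-dock supplier surcharge, the fleet bottleneck.
2 steps out: the regional customs clearance capacity cut, the order backlog shutdown, the production line cost overrun.
Not reachable from it: the contract rerouting, the regional distribution center cost overrun, the distribution center capacity cut, the regional carrier surcharge, the regional customs clearance rerouting, the assembly supplier stockout, the tier-2 customs clearance cost overrun, the shipment surcharge.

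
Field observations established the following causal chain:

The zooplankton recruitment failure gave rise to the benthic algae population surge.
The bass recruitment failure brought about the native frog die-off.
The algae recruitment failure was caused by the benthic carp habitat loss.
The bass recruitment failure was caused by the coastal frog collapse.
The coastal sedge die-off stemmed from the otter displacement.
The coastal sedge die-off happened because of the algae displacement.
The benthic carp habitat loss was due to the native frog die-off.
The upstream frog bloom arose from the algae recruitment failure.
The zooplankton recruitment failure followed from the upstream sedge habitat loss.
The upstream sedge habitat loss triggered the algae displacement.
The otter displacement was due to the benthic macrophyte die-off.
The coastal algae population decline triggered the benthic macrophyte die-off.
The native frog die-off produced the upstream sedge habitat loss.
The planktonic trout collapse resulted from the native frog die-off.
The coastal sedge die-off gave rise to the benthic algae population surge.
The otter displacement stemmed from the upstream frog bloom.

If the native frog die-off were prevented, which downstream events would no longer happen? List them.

the algae displacement, the algae recruitment failure, the benthic carp habitat loss, the planktonic trout collapse, the upstream frog bloom, the upstream sedge habitat loss, the zooplankton recruitment failure

Downstream of the native frog die-off: the upstream sedge habitat loss, the benthic carp habitat loss, the planktonic trout collapse, the zooplankton recruitment failure, the algae recruitment failure, the upstream frog bloom, the algae displacement, the otter displacement, the coastal sedge die-off, the benthic algae population surge.
Of those, still caused via another path: the otter displacement, the coastal sedge die-off, the benthic algae population surge.
The remainder have no surviving cause.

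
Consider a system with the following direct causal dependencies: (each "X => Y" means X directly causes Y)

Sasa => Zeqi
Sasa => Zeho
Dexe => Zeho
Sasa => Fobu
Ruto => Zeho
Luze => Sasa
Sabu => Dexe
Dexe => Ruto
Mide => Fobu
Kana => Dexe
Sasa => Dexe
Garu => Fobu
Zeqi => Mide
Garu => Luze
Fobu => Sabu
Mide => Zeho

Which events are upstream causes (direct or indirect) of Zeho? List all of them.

Dexe, Fobu, Garu, Kana, Luze, Mide, Ruto, Sabu, Sasa, Zeqi

Immediate causes of Zeho: Sasa, Mide, Dexe, Ruto.
Further upstream: Garu, Luze, Zeqi, Fobu, Sabu, Kana.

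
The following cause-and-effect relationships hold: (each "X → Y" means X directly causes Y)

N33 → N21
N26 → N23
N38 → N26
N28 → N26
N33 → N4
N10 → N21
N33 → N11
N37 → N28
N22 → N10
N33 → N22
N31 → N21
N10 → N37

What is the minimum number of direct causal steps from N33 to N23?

Shortest chain: N33 → N22 → N10 → N37 → N28 → N26 → N23.

6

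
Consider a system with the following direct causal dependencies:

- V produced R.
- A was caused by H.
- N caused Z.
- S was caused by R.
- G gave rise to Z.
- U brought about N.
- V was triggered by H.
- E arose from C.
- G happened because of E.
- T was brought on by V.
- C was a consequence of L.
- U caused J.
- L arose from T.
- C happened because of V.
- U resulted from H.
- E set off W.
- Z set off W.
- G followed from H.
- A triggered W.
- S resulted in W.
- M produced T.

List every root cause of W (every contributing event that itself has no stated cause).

H, M

Tracing upstream from W: W ← E ← C ← L ← T ← M.
A separate upstream branch: W ← A ← H.
Each of those chain origins has no stated cause.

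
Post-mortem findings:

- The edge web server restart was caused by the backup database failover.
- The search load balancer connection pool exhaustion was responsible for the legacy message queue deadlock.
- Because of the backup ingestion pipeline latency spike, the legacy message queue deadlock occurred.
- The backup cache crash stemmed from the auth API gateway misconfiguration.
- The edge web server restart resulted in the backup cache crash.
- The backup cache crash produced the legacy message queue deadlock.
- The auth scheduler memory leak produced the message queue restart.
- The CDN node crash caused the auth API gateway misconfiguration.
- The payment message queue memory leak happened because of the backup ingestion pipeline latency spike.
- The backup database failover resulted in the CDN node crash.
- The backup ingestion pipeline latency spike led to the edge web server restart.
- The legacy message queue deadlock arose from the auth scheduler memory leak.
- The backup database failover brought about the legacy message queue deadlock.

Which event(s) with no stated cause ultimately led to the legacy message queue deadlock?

the auth scheduler memory leak, the backup database failover, the backup ingestion pipeline latency spike, the search load balancer connection pool exhaustion

Tracing upstream from the legacy message queue deadlock: the legacy message queue deadlock ← the auth scheduler memory leak.
A separate upstream branch: the legacy message queue deadlock ← the backup database failover.
A separate upstream branch: the legacy message queue deadlock ← the search load balancer connection pool exhaustion.
A separate upstream branch: the legacy message queue deadlock ← the backup ingestion pipeline latency spike.
Each of those chain origins has no stated cause.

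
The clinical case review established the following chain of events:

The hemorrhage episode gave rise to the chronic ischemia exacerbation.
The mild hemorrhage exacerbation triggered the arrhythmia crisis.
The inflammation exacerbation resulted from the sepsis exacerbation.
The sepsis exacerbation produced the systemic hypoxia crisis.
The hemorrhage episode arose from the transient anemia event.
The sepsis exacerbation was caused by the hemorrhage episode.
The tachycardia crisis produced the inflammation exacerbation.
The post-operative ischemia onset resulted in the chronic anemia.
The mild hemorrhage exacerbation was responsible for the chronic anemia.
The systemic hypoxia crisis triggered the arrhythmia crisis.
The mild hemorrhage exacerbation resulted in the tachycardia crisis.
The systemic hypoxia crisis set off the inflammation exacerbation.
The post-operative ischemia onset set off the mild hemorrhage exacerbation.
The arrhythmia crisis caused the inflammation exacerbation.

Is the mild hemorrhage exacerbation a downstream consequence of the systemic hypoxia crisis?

No

The systemic hypoxia crisis leads to the arrhythmia crisis, the inflammation exacerbation; the mild hemorrhage exacerbation is not among them.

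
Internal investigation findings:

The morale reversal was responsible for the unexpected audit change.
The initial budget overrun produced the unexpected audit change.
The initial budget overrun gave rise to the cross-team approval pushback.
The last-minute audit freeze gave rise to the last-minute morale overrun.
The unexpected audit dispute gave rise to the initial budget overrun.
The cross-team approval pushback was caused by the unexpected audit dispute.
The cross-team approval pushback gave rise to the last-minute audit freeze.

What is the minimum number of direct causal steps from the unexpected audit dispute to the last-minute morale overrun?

Shortest chain: the unexpected audit dispute → the cross-team approval pushback → the last-minute audit freeze → the last-minute morale overrun.

3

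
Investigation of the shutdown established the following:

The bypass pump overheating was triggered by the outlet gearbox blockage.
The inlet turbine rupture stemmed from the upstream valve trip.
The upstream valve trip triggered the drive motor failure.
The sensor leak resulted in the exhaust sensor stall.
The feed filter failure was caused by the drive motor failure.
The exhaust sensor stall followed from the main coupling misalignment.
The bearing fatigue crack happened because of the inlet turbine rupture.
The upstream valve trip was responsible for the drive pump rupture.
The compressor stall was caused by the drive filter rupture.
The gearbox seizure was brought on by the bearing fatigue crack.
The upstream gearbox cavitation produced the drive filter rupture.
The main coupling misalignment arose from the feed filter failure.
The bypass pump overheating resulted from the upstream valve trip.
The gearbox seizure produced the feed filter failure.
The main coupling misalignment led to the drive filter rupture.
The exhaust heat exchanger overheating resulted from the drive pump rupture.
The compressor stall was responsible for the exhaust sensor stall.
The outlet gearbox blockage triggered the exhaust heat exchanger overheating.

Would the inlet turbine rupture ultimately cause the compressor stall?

There is a causal chain: the inlet turbine rupture → the bearing fatigue crack → the gearbox seizure → the feed filter failure → the main coupling misalignment → the drive filter rupture → the compressor stall.

Yes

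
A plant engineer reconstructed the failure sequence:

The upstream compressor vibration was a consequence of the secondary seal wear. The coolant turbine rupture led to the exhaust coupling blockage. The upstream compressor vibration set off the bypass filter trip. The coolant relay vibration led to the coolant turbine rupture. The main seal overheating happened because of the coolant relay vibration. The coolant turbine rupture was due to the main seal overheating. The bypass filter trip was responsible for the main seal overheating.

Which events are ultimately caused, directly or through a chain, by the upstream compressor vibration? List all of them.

the bypass filter trip, the coolant turbine rupture, the exhaust coupling blockage, the main seal overheating

Direct effects: the bypass filter trip.
2 steps out: the main seal overheating.
3 steps out: the coolant turbine rupture.
4 steps out: the exhaust coupling blockage.
Not reachable from it: the secondary seal wear, the coolant relay vibration.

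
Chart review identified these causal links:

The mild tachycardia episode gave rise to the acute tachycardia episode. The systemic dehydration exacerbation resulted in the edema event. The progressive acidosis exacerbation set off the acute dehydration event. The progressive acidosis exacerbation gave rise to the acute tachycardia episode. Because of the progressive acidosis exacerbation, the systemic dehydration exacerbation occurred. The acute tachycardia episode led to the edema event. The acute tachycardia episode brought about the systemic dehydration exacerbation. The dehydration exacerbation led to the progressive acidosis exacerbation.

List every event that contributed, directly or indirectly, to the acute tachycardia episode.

Immediate causes of the acute tachycardia episode: the progressive acidosis exacerbation, the mild tachycardia episode.
Further upstream: the dehydration exacerbation.

the dehydration exacerbation, the mild tachycardia episode, the progressive acidosis exacerbation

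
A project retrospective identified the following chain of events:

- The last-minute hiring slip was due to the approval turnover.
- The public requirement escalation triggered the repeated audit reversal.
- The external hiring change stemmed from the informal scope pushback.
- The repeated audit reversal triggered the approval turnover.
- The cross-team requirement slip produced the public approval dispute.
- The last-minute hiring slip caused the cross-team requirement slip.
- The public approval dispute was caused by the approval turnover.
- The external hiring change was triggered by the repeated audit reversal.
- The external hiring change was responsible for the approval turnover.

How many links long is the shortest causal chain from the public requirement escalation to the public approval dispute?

Shortest chain: the public requirement escalation → the repeated audit reversal → the approval turnover → the public approval dispute.

3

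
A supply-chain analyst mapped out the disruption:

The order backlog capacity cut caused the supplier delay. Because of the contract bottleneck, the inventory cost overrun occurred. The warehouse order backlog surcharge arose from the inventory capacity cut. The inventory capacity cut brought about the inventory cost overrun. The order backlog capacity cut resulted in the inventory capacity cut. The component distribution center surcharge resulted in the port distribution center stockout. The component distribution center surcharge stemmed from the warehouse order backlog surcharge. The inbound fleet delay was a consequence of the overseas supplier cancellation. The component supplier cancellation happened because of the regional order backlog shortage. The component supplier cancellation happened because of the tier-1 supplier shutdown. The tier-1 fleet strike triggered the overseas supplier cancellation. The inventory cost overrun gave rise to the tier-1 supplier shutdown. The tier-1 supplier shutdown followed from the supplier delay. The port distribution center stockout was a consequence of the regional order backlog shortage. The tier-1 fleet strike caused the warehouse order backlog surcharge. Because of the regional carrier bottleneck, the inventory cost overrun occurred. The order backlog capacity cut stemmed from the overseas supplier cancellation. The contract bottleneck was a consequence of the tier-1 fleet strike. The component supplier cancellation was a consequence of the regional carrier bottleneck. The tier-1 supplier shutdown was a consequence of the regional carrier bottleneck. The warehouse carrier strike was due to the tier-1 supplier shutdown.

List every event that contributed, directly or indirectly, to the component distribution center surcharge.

the inventory capacity cut, the order backlog capacity cut, the overseas supplier cancellation, the tier-1 fleet strike, the warehouse order backlog surcharge

Immediate cause of the component distribution center surcharge: the warehouse order backlog surcharge.
Further upstream: the tier-1 fleet strike, the overseas supplier cancellation, the order backlog capacity cut, the inventory capacity cut.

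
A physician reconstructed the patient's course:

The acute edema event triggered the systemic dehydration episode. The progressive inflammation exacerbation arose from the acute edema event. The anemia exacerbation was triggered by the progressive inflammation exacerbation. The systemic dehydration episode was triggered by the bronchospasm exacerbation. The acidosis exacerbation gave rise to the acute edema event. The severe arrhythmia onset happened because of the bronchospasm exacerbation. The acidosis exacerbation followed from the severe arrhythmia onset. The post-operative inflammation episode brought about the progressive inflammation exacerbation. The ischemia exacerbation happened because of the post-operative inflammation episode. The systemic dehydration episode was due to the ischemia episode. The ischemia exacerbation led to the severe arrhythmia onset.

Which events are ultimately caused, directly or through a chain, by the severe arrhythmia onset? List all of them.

the acidosis exacerbation, the acute edema event, the anemia exacerbation, the progressive inflammation exacerbation, the systemic dehydration episode

Direct effects: the acidosis exacerbation.
2 steps out: the acute edema event.
3 steps out: the progressive inflammation exacerbation, the systemic dehydration episode.
4 steps out: the anemia exacerbation.
Not reachable from it: the bronchospasm exacerbation, the post-operative inflammation episode, the ischemia exacerbation, the ischemia episode.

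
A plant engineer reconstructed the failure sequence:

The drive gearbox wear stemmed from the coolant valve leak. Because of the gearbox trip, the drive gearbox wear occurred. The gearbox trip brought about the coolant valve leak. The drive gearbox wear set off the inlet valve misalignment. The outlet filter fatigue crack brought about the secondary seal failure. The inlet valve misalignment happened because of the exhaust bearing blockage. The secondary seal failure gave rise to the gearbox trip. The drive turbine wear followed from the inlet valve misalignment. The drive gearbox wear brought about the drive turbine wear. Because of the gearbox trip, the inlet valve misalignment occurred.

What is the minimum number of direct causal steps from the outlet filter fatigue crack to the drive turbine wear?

Shortest chain: the outlet filter fatigue crack → the secondary seal failure → the gearbox trip → the drive gearbox wear → the drive turbine wear.

4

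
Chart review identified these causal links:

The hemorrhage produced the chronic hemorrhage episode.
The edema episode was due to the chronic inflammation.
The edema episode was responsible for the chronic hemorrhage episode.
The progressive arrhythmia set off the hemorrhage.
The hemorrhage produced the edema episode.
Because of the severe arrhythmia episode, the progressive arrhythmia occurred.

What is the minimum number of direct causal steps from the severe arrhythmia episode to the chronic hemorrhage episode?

3

Shortest chain: the severe arrhythmia episode → the progressive arrhythmia → the hemorrhage → the chronic hemorrhage episode.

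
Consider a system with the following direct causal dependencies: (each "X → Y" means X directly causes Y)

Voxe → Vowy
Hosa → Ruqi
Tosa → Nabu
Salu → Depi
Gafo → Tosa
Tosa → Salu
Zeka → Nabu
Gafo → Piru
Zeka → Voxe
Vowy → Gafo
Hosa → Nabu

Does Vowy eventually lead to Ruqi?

No

Vowy leads to Gafo, Piru, Tosa, Salu, Depi, Nabu; Ruqi is not among them.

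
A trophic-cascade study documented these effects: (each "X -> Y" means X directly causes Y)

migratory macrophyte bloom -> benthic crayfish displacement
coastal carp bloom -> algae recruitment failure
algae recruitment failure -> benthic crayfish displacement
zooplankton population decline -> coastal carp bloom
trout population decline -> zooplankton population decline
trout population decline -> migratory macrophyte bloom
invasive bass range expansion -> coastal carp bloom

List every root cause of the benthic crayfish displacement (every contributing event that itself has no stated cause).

the invasive bass range expansion, the trout population decline

Tracing upstream from the benthic crayfish displacement: the benthic crayfish displacement ← the migratory macrophyte bloom ← the trout population decline.
A separate upstream branch: the benthic crayfish displacement ← the algae recruitment failure ← the coastal carp bloom ← the invasive bass range expansion.
Each of those chain origins has no stated cause.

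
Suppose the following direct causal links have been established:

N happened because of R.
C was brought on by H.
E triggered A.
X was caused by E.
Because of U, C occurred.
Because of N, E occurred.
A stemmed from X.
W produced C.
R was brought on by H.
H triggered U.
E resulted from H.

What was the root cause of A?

Tracing upstream from A: A ← E ← H.
H has no stated cause, so it is the root.

H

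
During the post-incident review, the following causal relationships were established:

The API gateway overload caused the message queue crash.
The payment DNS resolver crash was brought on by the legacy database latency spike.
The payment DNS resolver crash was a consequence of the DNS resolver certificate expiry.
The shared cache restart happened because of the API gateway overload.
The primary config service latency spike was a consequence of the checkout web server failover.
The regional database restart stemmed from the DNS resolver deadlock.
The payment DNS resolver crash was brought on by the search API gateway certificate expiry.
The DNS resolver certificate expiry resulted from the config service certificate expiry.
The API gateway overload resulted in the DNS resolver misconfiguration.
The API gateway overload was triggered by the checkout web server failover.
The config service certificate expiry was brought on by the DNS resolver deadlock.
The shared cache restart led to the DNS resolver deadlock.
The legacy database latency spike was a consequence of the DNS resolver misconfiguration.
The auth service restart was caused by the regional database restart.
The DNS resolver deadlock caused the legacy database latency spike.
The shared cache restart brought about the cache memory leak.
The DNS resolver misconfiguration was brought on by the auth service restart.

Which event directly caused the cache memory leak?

Upstream contributors include the checkout web server failover, the API gateway overload, but only the shared cache restart feeds directly into the cache memory leak.

the shared cache restart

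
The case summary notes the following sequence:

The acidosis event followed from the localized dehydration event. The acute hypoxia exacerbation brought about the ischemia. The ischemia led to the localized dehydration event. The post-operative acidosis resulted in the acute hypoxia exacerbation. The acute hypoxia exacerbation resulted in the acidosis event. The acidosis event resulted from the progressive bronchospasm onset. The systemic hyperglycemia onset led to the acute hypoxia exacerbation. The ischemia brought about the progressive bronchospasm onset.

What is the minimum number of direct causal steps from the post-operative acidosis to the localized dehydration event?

Shortest chain: the post-operative acidosis → the acute hypoxia exacerbation → the ischemia → the localized dehydration event.

3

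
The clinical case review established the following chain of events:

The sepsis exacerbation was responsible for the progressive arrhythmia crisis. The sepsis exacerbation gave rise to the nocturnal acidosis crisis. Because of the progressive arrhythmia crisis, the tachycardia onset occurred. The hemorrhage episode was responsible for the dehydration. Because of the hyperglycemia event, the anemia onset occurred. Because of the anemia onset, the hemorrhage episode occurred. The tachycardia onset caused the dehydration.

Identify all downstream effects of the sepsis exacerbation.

the dehydration, the nocturnal acidosis crisis, the progressive arrhythmia crisis, the tachycardia onset

Direct effects: the nocturnal acidosis crisis, the progressive arrhythmia crisis.
2 steps out: the tachycardia onset.
3 steps out: the dehydration.
Not reachable from it: the hyperglycemia event, the anemia onset, the hemorrhage episode.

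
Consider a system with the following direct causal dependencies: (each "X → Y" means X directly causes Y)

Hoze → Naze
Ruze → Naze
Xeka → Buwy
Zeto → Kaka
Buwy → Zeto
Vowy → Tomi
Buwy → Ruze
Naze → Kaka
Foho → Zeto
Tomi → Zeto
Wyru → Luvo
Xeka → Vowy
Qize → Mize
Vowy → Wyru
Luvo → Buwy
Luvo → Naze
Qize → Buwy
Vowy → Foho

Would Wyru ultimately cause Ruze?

Yes

There is a causal chain: Wyru → Luvo → Buwy → Ruze.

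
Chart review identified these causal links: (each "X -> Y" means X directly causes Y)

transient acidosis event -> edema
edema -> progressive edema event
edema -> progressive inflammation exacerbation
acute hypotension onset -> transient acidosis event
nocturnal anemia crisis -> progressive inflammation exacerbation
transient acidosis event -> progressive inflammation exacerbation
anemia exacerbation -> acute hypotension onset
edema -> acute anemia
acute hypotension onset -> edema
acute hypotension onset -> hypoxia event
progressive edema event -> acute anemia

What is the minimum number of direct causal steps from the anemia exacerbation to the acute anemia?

3

Shortest chain: the anemia exacerbation → the acute hypotension onset → the edema → the acute anemia.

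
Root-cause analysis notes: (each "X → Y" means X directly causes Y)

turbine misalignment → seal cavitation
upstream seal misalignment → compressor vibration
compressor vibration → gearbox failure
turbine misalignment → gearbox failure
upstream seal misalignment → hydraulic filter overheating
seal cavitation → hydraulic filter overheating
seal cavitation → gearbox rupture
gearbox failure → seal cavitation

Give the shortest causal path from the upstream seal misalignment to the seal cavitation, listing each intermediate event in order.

the upstream seal misalignment → the compressor vibration → the gearbox failure → the seal cavitation

the upstream seal misalignment → the compressor vibration
the compressor vibration → the gearbox failure
the gearbox failure → the seal cavitation
Length: 3 steps.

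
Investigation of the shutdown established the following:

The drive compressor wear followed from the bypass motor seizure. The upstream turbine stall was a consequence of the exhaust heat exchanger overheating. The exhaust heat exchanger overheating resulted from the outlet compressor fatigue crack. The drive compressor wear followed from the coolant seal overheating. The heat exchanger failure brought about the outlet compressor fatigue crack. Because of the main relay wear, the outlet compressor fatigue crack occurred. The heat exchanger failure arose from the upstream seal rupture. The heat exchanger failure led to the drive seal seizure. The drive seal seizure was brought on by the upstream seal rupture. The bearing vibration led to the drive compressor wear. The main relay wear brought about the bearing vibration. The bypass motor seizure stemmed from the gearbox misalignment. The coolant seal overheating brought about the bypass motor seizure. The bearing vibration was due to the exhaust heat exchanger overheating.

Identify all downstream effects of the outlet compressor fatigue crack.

Direct effects: the exhaust heat exchanger overheating.
2 steps out: the upstream turbine stall, the bearing vibration.
3 steps out: the drive compressor wear.
Not reachable from it: the upstream seal rupture, the main relay wear, the heat exchanger failure, the drive seal seizure, the coolant seal overheating, the gearbox misalignment, the bypass motor seizure.

the bearing vibration, the drive compressor wear, the exhaust heat exchanger overheating, the upstream turbine stall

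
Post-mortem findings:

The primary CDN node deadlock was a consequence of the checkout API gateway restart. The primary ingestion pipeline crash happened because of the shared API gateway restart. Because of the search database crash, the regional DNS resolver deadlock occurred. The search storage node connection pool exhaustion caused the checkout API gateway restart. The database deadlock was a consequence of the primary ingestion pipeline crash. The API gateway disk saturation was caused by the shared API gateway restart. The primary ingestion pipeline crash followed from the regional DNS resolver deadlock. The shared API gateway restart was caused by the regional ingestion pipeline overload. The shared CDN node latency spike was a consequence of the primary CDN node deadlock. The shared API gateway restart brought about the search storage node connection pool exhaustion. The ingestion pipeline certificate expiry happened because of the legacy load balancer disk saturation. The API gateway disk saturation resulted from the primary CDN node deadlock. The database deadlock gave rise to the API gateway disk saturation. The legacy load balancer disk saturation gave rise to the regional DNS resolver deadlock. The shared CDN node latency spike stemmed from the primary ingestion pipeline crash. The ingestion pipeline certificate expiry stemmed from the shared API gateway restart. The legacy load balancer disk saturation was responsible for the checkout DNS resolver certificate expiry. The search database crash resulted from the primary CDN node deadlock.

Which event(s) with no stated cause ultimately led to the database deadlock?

the legacy load balancer disk saturation, the regional ingestion pipeline overload

Tracing upstream from the database deadlock: the database deadlock ← the primary ingestion pipeline crash ← the regional DNS resolver deadlock ← the legacy load balancer disk saturation.
A separate upstream branch: the database deadlock ← the primary ingestion pipeline crash ← the shared API gateway restart ← the regional ingestion pipeline overload.
Each of those chain origins has no stated cause.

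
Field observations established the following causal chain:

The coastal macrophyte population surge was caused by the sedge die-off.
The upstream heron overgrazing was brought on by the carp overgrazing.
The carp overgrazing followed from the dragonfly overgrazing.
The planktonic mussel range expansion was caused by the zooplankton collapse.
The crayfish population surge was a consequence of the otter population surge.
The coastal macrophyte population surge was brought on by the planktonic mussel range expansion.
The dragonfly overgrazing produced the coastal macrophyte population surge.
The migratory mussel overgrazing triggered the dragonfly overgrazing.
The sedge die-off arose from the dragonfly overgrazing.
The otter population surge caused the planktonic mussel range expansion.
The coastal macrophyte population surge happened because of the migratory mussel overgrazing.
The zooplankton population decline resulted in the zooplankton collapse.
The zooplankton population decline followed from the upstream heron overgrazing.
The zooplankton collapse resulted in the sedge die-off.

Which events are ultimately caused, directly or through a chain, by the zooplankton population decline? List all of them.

Direct effects: the zooplankton collapse.
2 steps out: the sedge die-off, the planktonic mussel range expansion.
3 steps out: the coastal macrophyte population surge.
Not reachable from it: the otter population surge, the migratory mussel overgrazing, the dragonfly overgrazing, the carp overgrazing, the upstream heron overgrazing, the crayfish population surge.

the coastal macrophyte population surge, the planktonic mussel range expansion, the sedge die-off, the zooplankton collapse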